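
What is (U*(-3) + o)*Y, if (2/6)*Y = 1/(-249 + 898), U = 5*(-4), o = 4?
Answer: 192/649 ≈ 0.29584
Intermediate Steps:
U = -20
Y = 3/649 (Y = 3/(-249 + 898) = 3/649 ≈ 0.0046225)
(U*(-3) + o)*Y = (-20*(-3) + 4)*(3/649) = (60 + 4)*(3/649) = 64*(3/649) = 192/649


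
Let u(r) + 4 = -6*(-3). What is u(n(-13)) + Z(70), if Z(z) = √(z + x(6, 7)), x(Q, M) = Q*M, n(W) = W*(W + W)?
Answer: 14 + 4*√7 ≈ 24.583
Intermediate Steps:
n(W) = 2*W² (n(W) = W*(2*W) = 2*W²)
x(Q, M) = M*Q
u(r) = 14 (u(r) = -4 - 6*(-3) = -4 + 18 = 14)
Z(z) = √(42 + z) (Z(z) = √(z + 7*6) = √(z + 42) = √(42 + z))
u(n(-13)) + Z(70) = 14 + √(42 + 70) = 14 + √112 = 14 + 4*√7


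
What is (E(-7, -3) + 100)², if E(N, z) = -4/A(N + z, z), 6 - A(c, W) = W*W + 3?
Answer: 91204/9 ≈ 10134.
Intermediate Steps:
A(c, W) = 3 - W² (A(c, W) = 6 - (W*W + 3) = 6 - (W² + 3) = 6 - (3 + W²) = 6 + (-3 - W²) = 3 - W²)
E(N, z) = -4/(3 - z²)
(E(-7, -3) + 100)² = (4/(-3 + (-3)²) + 100)² = (4/(-3 + 9) + 100)² = (4/6 + 100)² = (4*(⅙) + 100)² = (⅔ + 100)² = (302/3)² = 91204/9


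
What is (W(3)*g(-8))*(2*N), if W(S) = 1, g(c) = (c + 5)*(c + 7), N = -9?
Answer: -54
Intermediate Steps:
g(c) = (5 + c)*(7 + c)
(W(3)*g(-8))*(2*N) = (1*(35 + (-8)² + 12*(-8)))*(2*(-9)) = (1*(35 + 64 - 96))*(-18) = (1*3)*(-18) = 3*(-18) = -54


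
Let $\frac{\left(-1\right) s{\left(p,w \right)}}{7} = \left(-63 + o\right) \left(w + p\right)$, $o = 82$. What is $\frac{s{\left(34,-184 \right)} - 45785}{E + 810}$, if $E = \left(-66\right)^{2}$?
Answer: $- \frac{25835}{5166} \approx -5.001$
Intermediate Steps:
$s{\left(p,w \right)} = - 133 p - 133 w$ ($s{\left(p,w \right)} = - 7 \left(-63 + 82\right) \left(w + p\right) = - 7 \cdot 19 \left(p + w\right) = - 7 \left(19 p + 19 w\right) = - 133 p - 133 w$)
$E = 4356$
$\frac{s{\left(34,-184 \right)} - 45785}{E + 810} = \frac{\left(\left(-133\right) 34 - -24472\right) - 45785}{4356 + 810} = \frac{\left(-4522 + 24472\right) - 45785}{5166} = \left(19950 - 45785\right) \frac{1}{5166} = \left(-25835\right) \frac{1}{5166} = - \frac{25835}{5166}$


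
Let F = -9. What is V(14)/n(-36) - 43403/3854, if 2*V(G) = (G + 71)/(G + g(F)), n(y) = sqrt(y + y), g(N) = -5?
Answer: -43403/3854 - 85*I*sqrt(2)/216 ≈ -11.262 - 0.55652*I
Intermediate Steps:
n(y) = sqrt(2)*sqrt(y) (n(y) = sqrt(2*y) = sqrt(2)*sqrt(y))
V(G) = (71 + G)/(2*(-5 + G)) (V(G) = ((G + 71)/(G - 5))/2 = ((71 + G)/(-5 + G))/2 = (71 + G)/(2*(-5 + G)))
V(14)/n(-36) - 43403/3854 = ((71 + 14)/(2*(-5 + 14)))/((sqrt(2)*sqrt(-36))) - 43403/3854 = ((1/2)*85/9)/((sqrt(2)*(6*I))) - 43403*1/3854 = ((1/2)*(1/9)*85)/((6*I*sqrt(2))) - 43403/3854 = 85*(-I*sqrt(2)/12)/18 - 43403/3854 = -85*I*sqrt(2)/216 - 43403/3854 = -43403/3854 - 85*I*sqrt(2)/216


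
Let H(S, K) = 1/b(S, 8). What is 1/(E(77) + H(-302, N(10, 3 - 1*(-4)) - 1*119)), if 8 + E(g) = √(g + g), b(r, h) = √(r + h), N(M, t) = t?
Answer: 42/(-336 + 42*√154 - I*√6) ≈ 0.22673 + 0.0029987*I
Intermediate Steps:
b(r, h) = √(h + r)
H(S, K) = (8 + S)^(-½) (H(S, K) = 1/(√(8 + S)) = (8 + S)^(-½))
E(g) = -8 + √2*√g (E(g) = -8 + √(g + g) = -8 + √(2*g) = -8 + √2*√g)
1/(E(77) + H(-302, N(10, 3 - 1*(-4)) - 1*119)) = 1/((-8 + √2*√77) + (8 - 302)^(-½)) = 1/((-8 + √154) + (-294)^(-½)) = 1/((-8 + √154) - I*√6/42) = 1/(-8 + √154 - I*√6/42)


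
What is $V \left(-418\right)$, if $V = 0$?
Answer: $0$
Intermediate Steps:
$V \left(-418\right) = 0 \left(-418\right) = 0$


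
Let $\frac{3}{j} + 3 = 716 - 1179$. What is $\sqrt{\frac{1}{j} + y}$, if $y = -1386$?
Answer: $\frac{68 i \sqrt{3}}{3} \approx 39.26 i$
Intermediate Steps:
$j = - \frac{3}{466}$ ($j = \frac{3}{-3 + \left(716 - 1179\right)} = \frac{3}{-3 - 463} = \frac{3}{-466} = 3 \left(- \frac{1}{466}\right) = - \frac{3}{466} \approx -0.0064378$)
$\sqrt{\frac{1}{j} + y} = \sqrt{\frac{1}{- \frac{3}{466}} - 1386} = \sqrt{- \frac{466}{3} - 1386} = \sqrt{- \frac{4624}{3}} = \frac{68 i \sqrt{3}}{3}$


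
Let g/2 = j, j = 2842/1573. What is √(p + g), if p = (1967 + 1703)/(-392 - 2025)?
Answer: √250278256878/345631 ≈ 1.4474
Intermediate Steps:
j = 2842/1573 (j = 2842*(1/1573) = 2842/1573 ≈ 1.8067)
g = 5684/1573 (g = 2*(2842/1573) = 5684/1573 ≈ 3.6135)
p = -3670/2417 (p = 3670/(-2417) = 3670*(-1/2417) = -3670/2417 ≈ -1.5184)
√(p + g) = √(-3670/2417 + 5684/1573) = √(7965318/3801941) = √250278256878/345631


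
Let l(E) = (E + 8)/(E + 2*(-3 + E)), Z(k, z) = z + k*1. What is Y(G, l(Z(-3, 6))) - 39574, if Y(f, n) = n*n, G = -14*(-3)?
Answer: -356045/9 ≈ -39561.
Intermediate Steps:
Z(k, z) = k + z (Z(k, z) = z + k = k + z)
l(E) = (8 + E)/(-6 + 3*E) (l(E) = (8 + E)/(E + (-6 + 2*E)) = (8 + E)/(-6 + 3*E))
G = 42
Y(f, n) = n²
Y(G, l(Z(-3, 6))) - 39574 = ((8 + (-3 + 6))/(3*(-2 + (-3 + 6))))² - 39574 = ((8 + 3)/(3*(-2 + 3)))² - 39574 = ((⅓)*11/1)² - 39574 = ((⅓)*1*11)² - 39574 = (11/3)² - 39574 = 121/9 - 39574 = -356045/9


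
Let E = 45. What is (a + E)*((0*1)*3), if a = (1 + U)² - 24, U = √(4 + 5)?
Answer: 0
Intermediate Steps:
U = 3 (U = √9 = 3)
a = -8 (a = (1 + 3)² - 24 = 4² - 24 = 16 - 24 = -8)
(a + E)*((0*1)*3) = (-8 + 45)*((0*1)*3) = 37*(0*3) = 37*0 = 0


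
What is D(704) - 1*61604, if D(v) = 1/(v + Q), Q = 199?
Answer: -55628411/903 ≈ -61604.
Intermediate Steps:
D(v) = 1/(199 + v) (D(v) = 1/(v + 199) = 1/(199 + v))
D(704) - 1*61604 = 1/(199 + 704) - 1*61604 = 1/903 - 61604 = -55628411/903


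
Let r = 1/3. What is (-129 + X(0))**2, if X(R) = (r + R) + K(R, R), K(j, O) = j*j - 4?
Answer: 158404/9 ≈ 17600.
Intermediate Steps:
r = 1/3 ≈ 0.33333
K(j, O) = -4 + j**2 (K(j, O) = j**2 - 4 = -4 + j**2)
X(R) = -11/3 + R + R**2 (X(R) = (1/3 + R) + (-4 + R**2) = -11/3 + R + R**2)
(-129 + X(0))**2 = (-129 + (-11/3 + 0 + 0**2))**2 = (-129 + (-11/3 + 0 + 0))**2 = (-129 - 11/3)**2 = (-398/3)**2 = 158404/9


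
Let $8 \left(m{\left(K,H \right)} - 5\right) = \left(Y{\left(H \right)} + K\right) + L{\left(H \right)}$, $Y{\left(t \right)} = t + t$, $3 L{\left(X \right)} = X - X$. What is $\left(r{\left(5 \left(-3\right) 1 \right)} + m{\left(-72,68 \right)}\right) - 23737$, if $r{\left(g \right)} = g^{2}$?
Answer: $-23499$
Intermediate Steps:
$L{\left(X \right)} = 0$ ($L{\left(X \right)} = \frac{X - X}{3} = \frac{1}{3} \cdot 0 = 0$)
$Y{\left(t \right)} = 2 t$
$m{\left(K,H \right)} = 5 + \frac{H}{4} + \frac{K}{8}$ ($m{\left(K,H \right)} = 5 + \frac{\left(2 H + K\right) + 0}{8} = 5 + \frac{\left(K + 2 H\right) + 0}{8} = 5 + \frac{K + 2 H}{8} = 5 + \left(\frac{H}{4} + \frac{K}{8}\right) = 5 + \frac{H}{4} + \frac{K}{8}$)
$\left(r{\left(5 \left(-3\right) 1 \right)} + m{\left(-72,68 \right)}\right) - 23737 = \left(\left(5 \left(-3\right) 1\right)^{2} + \left(5 + \frac{1}{4} \cdot 68 + \frac{1}{8} \left(-72\right)\right)\right) - 23737 = \left(\left(\left(-15\right) 1\right)^{2} + \left(5 + 17 - 9\right)\right) - 23737 = \left(\left(-15\right)^{2} + 13\right) - 23737 = \left(225 + 13\right) - 23737 = 238 - 23737 = -23499$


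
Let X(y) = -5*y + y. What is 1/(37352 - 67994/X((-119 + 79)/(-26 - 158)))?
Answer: 10/1155451 ≈ 8.6546e-6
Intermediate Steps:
X(y) = -4*y
1/(37352 - 67994/X((-119 + 79)/(-26 - 158))) = 1/(37352 - 67994*(-(-26 - 158)/(4*(-119 + 79)))) = 1/(37352 - 67994/((-(-160)/(-184)))) = 1/(37352 - 67994/((-(-160)*(-1)/184))) = 1/(37352 - 67994/((-4*5/23))) = 1/(37352 - 67994/(-20/23)) = 1/(37352 - 67994*(-23/20)) = 1/(37352 + 781931/10) = 1/(1155451/10) = 10/1155451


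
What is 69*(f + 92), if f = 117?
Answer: 14421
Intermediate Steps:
69*(f + 92) = 69*(117 + 92) = 69*209 = 14421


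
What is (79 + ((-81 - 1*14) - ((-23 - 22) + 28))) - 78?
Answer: -77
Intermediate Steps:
(79 + ((-81 - 1*14) - ((-23 - 22) + 28))) - 78 = (79 + ((-81 - 14) - (-45 + 28))) - 78 = (79 + (-95 - 1*(-17))) - 78 = (79 + (-95 + 17)) - 78 = (79 - 78) - 78 = 1 - 78 = -77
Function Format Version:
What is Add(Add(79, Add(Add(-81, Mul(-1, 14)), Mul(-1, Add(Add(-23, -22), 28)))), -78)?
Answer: -77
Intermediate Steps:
Add(Add(79, Add(Add(-81, Mul(-1, 14)), Mul(-1, Add(Add(-23, -22), 28)))), -78) = Add(Add(79, Add(Add(-81, -14), Mul(-1, Add(-45, 28)))), -78) = Add(Add(79, Add(-95, Mul(-1, -17))), -78) = Add(Add(79, Add(-95, 17)), -78) = Add(Add(79, -78), -78) = Add(1, -78) = -77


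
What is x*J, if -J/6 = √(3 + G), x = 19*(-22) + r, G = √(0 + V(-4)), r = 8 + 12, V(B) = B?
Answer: 2388*√(3 + 2*I) ≈ 4339.8 + 1314.0*I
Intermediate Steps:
r = 20
G = 2*I (G = √(0 - 4) = √(-4) = 2*I ≈ 2.0*I)
x = -398 (x = 19*(-22) + 20 = -418 + 20 = -398)
J = -6*√(3 + 2*I) ≈ -10.904 - 3.3015*I
x*J = -(-2388)*√(3 + 2*I) = 2388*√(3 + 2*I)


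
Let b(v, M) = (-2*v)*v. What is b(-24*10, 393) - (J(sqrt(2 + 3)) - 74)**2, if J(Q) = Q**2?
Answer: -119961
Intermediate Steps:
b(v, M) = -2*v**2
b(-24*10, 393) - (J(sqrt(2 + 3)) - 74)**2 = -2*(-24*10)**2 - ((sqrt(2 + 3))**2 - 74)**2 = -2*(-240)**2 - ((sqrt(5))**2 - 74)**2 = -2*57600 - (5 - 74)**2 = -115200 - 1*(-69)**2 = -115200 - 1*4761 = -115200 - 4761 = -119961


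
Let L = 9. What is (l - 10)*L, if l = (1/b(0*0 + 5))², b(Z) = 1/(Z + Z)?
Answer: 810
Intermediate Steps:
b(Z) = 1/(2*Z)
l = 100 (l = (1/(1/(2*(0*0 + 5))))² = (1/(1/(2*(0 + 5))))² = (1/((½)/5))² = (1/((½)*(⅕)))² = (1/(⅒))² = 10² = 100)
(l - 10)*L = (100 - 10)*9 = 90*9 = 810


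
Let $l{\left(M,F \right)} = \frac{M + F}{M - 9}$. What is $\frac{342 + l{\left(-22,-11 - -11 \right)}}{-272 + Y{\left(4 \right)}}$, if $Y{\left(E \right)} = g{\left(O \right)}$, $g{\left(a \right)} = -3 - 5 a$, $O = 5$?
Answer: $- \frac{2656}{2325} \approx -1.1424$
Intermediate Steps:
$Y{\left(E \right)} = -28$ ($Y{\left(E \right)} = -3 - 25 = -28$)
$l{\left(M,F \right)} = \frac{F + M}{-9 + M}$
$\frac{342 + l{\left(-22,-11 - -11 \right)}}{-272 + Y{\left(4 \right)}} = \frac{342 + \frac{\left(-11 - -11\right) - 22}{-9 - 22}}{-272 - 28} = \frac{342 + \frac{\left(-11 + 11\right) - 22}{-31}}{-300} = \left(342 - \frac{0 - 22}{31}\right) \left(- \frac{1}{300}\right) = \left(342 - - \frac{22}{31}\right) \left(- \frac{1}{300}\right) = \left(342 + \frac{22}{31}\right) \left(- \frac{1}{300}\right) = \frac{10624}{31} \left(- \frac{1}{300}\right) = - \frac{2656}{2325}$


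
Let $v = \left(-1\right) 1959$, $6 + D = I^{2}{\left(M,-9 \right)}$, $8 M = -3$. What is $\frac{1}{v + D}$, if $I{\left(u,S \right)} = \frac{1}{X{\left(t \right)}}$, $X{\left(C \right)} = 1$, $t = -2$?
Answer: $- \frac{1}{1964} \approx -0.00050917$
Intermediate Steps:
$M = - \frac{3}{8}$ ($M = \frac{1}{8} \left(-3\right) = - \frac{3}{8} \approx -0.375$)
$I{\left(u,S \right)} = 1$ ($I{\left(u,S \right)} = 1^{-1} = 1$)
$D = -5$ ($D = -6 + 1^{2} = -6 + 1 = -5$)
$v = -1959$
$\frac{1}{v + D} = \frac{1}{-1959 - 5} = \frac{1}{-1964} = - \frac{1}{1964}$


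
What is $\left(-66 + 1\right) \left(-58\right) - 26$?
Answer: $3744$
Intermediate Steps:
$\left(-66 + 1\right) \left(-58\right) - 26 = \left(-65\right) \left(-58\right) - 26 = 3770 - 26 = 3744$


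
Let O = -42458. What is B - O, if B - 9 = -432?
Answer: 42035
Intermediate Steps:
B = -423 (B = 9 - 432 = -423)
B - O = -423 - 1*(-42458) = -423 + 42458 = 42035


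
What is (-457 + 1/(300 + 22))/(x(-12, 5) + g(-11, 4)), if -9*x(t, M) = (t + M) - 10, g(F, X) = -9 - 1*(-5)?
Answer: 1324377/6118 ≈ 216.47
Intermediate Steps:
g(F, X) = -4 (g(F, X) = -9 + 5 = -4)
x(t, M) = 10/9 - M/9 - t/9 (x(t, M) = -((t + M) - 10)/9 = -((M + t) - 10)/9 = -(-10 + M + t)/9 = 10/9 - M/9 - t/9)
(-457 + 1/(300 + 22))/(x(-12, 5) + g(-11, 4)) = (-457 + 1/(300 + 22))/((10/9 - 1/9*5 - 1/9*(-12)) - 4) = (-457 + 1/322)/((10/9 - 5/9 + 4/3) - 4) = (-457 + 1/322)/(17/9 - 4) = -147153/(322*(-19/9)) = -147153/322*(-9/19) = 1324377/6118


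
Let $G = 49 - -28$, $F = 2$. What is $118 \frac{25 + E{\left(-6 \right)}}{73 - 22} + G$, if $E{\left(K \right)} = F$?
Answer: $\frac{2371}{17} \approx 139.47$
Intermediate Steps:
$E{\left(K \right)} = 2$
$G = 77$ ($G = 49 + 28 = 77$)
$118 \frac{25 + E{\left(-6 \right)}}{73 - 22} + G = 118 \frac{25 + 2}{73 - 22} + 77 = 118 \cdot \frac{27}{51} + 77 = 118 \cdot 27 \cdot \frac{1}{51} + 77 = 118 \cdot \frac{9}{17} + 77 = \frac{1062}{17} + 77 = \frac{2371}{17}$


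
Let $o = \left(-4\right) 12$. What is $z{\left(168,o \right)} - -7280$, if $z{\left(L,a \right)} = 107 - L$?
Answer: $7219$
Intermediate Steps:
$o = -48$
$z{\left(168,o \right)} - -7280 = \left(107 - 168\right) - -7280 = \left(107 - 168\right) + 7280 = -61 + 7280 = 7219$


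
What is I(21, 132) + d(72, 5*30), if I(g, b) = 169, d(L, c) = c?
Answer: 319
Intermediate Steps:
I(21, 132) + d(72, 5*30) = 169 + 5*30 = 169 + 150 = 319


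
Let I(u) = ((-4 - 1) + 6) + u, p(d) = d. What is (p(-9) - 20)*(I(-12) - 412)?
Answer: 12267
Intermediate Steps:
I(u) = 1 + u (I(u) = (-5 + 6) + u = 1 + u)
(p(-9) - 20)*(I(-12) - 412) = (-9 - 20)*((1 - 12) - 412) = -29*(-11 - 412) = -29*(-423) = 12267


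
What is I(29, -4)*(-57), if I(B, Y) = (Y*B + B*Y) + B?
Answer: 11571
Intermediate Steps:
I(B, Y) = B + 2*B*Y (I(B, Y) = (B*Y + B*Y) + B = 2*B*Y + B = B + 2*B*Y)
I(29, -4)*(-57) = (29*(1 + 2*(-4)))*(-57) = (29*(1 - 8))*(-57) = (29*(-7))*(-57) = -203*(-57) = 11571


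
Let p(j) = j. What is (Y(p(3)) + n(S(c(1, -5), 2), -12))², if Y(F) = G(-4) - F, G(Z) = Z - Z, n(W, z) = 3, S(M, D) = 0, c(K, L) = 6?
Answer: 0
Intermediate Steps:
G(Z) = 0
Y(F) = -F (Y(F) = 0 - F = -F)
(Y(p(3)) + n(S(c(1, -5), 2), -12))² = (-1*3 + 3)² = (-3 + 3)² = 0² = 0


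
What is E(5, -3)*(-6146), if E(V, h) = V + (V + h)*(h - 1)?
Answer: 18438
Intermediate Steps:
E(V, h) = V + (-1 + h)*(V + h) (E(V, h) = V + (V + h)*(-1 + h) = V + (-1 + h)*(V + h))
E(5, -3)*(-6146) = -3*(-1 + 5 - 3)*(-6146) = -3*1*(-6146) = -3*(-6146) = 18438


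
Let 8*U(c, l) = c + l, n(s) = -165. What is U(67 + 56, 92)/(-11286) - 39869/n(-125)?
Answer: 109080509/451440 ≈ 241.63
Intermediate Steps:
U(c, l) = c/8 + l/8 (U(c, l) = (c + l)/8 = c/8 + l/8)
U(67 + 56, 92)/(-11286) - 39869/n(-125) = ((67 + 56)/8 + (1/8)*92)/(-11286) - 39869/(-165) = ((1/8)*123 + 23/2)*(-1/11286) - 39869*(-1/165) = (123/8 + 23/2)*(-1/11286) + 39869/165 = (215/8)*(-1/11286) + 39869/165 = -215/90288 + 39869/165 = 109080509/451440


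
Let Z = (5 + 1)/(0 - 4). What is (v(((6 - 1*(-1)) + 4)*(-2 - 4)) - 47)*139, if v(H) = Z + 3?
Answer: -12649/2 ≈ -6324.5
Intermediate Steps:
Z = -3/2 (Z = 6/(-4) = 6*(-¼) = -3/2 ≈ -1.5000)
v(H) = 3/2 (v(H) = -3/2 + 3 = 3/2)
(v(((6 - 1*(-1)) + 4)*(-2 - 4)) - 47)*139 = (3/2 - 47)*139 = -91/2*139 = -12649/2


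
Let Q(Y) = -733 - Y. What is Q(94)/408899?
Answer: -827/408899 ≈ -0.0020225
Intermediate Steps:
Q(94)/408899 = (-733 - 1*94)/408899 = (-733 - 94)*(1/408899) = -827*1/408899 = -827/408899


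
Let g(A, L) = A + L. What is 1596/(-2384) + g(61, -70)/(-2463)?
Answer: -325791/489316 ≈ -0.66581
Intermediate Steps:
1596/(-2384) + g(61, -70)/(-2463) = 1596/(-2384) + (61 - 70)/(-2463) = 1596*(-1/2384) - 9*(-1/2463) = -399/596 + 3/821 = -325791/489316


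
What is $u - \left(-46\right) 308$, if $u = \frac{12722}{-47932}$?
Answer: $\frac{339543927}{23966} \approx 14168.0$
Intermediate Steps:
$u = - \frac{6361}{23966}$ ($u = 12722 \left(- \frac{1}{47932}\right) = - \frac{6361}{23966} \approx -0.26542$)
$u - \left(-46\right) 308 = - \frac{6361}{23966} - \left(-46\right) 308 = - \frac{6361}{23966} - -14168 = - \frac{6361}{23966} + 14168 = \frac{339543927}{23966}$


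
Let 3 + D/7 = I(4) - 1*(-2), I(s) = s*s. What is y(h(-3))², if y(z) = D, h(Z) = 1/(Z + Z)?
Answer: 11025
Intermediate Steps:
I(s) = s²
h(Z) = 1/(2*Z)
D = 105 (D = -21 + 7*(4² - 1*(-2)) = -21 + 7*(16 + 2) = -21 + 7*18 = -21 + 126 = 105)
y(z) = 105
y(h(-3))² = 105² = 11025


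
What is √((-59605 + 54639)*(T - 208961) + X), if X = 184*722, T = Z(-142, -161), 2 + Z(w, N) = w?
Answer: √1038548278 ≈ 32227.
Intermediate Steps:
Z(w, N) = -2 + w
T = -144 (T = -2 - 142 = -144)
X = 132848
√((-59605 + 54639)*(T - 208961) + X) = √((-59605 + 54639)*(-144 - 208961) + 132848) = √(-4966*(-209105) + 132848) = √(1038415430 + 132848) = √1038548278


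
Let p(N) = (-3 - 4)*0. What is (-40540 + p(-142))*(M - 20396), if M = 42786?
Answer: -907690600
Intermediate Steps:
p(N) = 0 (p(N) = -7*0 = 0)
(-40540 + p(-142))*(M - 20396) = (-40540 + 0)*(42786 - 20396) = -40540*22390 = -907690600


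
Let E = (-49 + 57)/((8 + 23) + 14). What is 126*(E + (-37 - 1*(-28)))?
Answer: -5558/5 ≈ -1111.6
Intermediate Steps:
E = 8/45 (E = 8/(31 + 14) = 8/45 ≈ 0.17778)
126*(E + (-37 - 1*(-28))) = 126*(8/45 + (-37 - 1*(-28))) = 126*(8/45 + (-37 + 28)) = 126*(8/45 - 9) = 126*(-397/45) = -5558/5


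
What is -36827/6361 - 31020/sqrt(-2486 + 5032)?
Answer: -36827/6361 - 15510*sqrt(2546)/1273 ≈ -620.56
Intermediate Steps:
-36827/6361 - 31020/sqrt(-2486 + 5032) = -36827*1/6361 - 31020*sqrt(2546)/2546 = -36827/6361 - 15510*sqrt(2546)/1273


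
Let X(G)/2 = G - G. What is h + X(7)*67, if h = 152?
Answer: 152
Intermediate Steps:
X(G) = 0 (X(G) = 2*(G - G) = 2*0 = 0)
h + X(7)*67 = 152 + 0*67 = 152 + 0 = 152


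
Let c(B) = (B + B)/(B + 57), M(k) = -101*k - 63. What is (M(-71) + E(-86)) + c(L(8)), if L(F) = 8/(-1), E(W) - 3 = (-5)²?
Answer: 349648/49 ≈ 7135.7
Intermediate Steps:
E(W) = 28 (E(W) = 3 + (-5)² = 3 + 25 = 28)
L(F) = -8 (L(F) = 8*(-1) = -8)
M(k) = -63 - 101*k
c(B) = 2*B/(57 + B) (c(B) = (2*B)/(57 + B) = 2*B/(57 + B))
(M(-71) + E(-86)) + c(L(8)) = ((-63 - 101*(-71)) + 28) + 2*(-8)/(57 - 8) = ((-63 + 7171) + 28) + 2*(-8)/49 = (7108 + 28) + 2*(-8)*(1/49) = 7136 - 16/49 = 349648/49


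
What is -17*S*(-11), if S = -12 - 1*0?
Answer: -2244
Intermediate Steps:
S = -12 (S = -12 + 0 = -12)
-17*S*(-11) = -17*(-12)*(-11) = 204*(-11) = -2244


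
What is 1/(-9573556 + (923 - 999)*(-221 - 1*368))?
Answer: -1/9528792 ≈ -1.0495e-7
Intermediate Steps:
1/(-9573556 + (923 - 999)*(-221 - 1*368)) = 1/(-9573556 - 76*(-221 - 368)) = 1/(-9573556 - 76*(-589)) = 1/(-9573556 + 44764) = 1/(-9528792) = -1/9528792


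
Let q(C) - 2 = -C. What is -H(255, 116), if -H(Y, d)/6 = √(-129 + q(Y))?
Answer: 6*I*√382 ≈ 117.27*I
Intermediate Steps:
q(C) = 2 - C
H(Y, d) = -6*√(-127 - Y) (H(Y, d) = -6*√(-129 + (2 - Y)) = -6*√(-127 - Y))
-H(255, 116) = -(-6)*√(-127 - 1*255) = -(-6)*√(-127 - 255) = -(-6)*√(-382) = -(-6)*I*√382 = 6*I*√382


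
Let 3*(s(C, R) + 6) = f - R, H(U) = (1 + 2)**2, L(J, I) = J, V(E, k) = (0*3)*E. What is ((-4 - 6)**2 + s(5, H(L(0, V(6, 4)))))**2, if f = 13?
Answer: 81796/9 ≈ 9088.4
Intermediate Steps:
V(E, k) = 0 (V(E, k) = 0*E = 0)
H(U) = 9 (H(U) = 3**2 = 9)
s(C, R) = -5/3 - R/3 (s(C, R) = -6 + (13 - R)/3 = -6 + (13/3 - R/3) = -5/3 - R/3)
((-4 - 6)**2 + s(5, H(L(0, V(6, 4)))))**2 = ((-4 - 6)**2 + (-5/3 - 1/3*9))**2 = ((-10)**2 + (-5/3 - 3))**2 = (100 - 14/3)**2 = (286/3)**2 = 81796/9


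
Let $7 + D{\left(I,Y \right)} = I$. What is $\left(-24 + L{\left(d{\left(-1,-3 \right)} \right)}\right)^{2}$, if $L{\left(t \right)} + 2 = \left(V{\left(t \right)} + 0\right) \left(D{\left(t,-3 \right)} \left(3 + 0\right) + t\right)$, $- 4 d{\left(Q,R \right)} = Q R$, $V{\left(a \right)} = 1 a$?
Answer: $64$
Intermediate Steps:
$D{\left(I,Y \right)} = -7 + I$
$V{\left(a \right)} = a$
$d{\left(Q,R \right)} = - \frac{Q R}{4}$
$L{\left(t \right)} = -2 + t \left(-21 + 4 t\right)$ ($L{\left(t \right)} = -2 + \left(t + 0\right) \left(\left(-7 + t\right) \left(3 + 0\right) + t\right) = -2 + t \left(\left(-7 + t\right) 3 + t\right) = -2 + t \left(\left(-21 + 3 t\right) + t\right) = -2 + t \left(-21 + 4 t\right)$)
$\left(-24 + L{\left(d{\left(-1,-3 \right)} \right)}\right)^{2} = \left(-24 - \left(2 - \frac{9}{4} + 21 \left(- \frac{1}{4}\right) \left(-1\right) \left(-3\right)\right)\right)^{2} = \left(-24 - \left(- \frac{55}{4} - \frac{9}{4}\right)\right)^{2} = \left(-24 + \left(-2 + \frac{63}{4} + 4 \cdot \frac{9}{16}\right)\right)^{2} = \left(-24 + \left(-2 + \frac{63}{4} + \frac{9}{4}\right)\right)^{2} = \left(-24 + 16\right)^{2} = \left(-8\right)^{2} = 64$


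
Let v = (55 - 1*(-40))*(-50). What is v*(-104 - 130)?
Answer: 1111500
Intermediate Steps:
v = -4750 (v = (55 + 40)*(-50) = 95*(-50) = -4750)
v*(-104 - 130) = -4750*(-104 - 130) = -4750*(-234) = 1111500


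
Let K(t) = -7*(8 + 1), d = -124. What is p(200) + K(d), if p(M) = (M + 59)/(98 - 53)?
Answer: -2576/45 ≈ -57.244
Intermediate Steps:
K(t) = -63 (K(t) = -7*9 = -63)
p(M) = 59/45 + M/45 (p(M) = (59 + M)/45 = (59 + M)*(1/45) = 59/45 + M/45)
p(200) + K(d) = (59/45 + (1/45)*200) - 63 = (59/45 + 40/9) - 63 = 259/45 - 63 = -2576/45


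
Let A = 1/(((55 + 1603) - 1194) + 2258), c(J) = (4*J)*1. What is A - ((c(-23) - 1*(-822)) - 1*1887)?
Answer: 3149355/2722 ≈ 1157.0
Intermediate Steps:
c(J) = 4*J
A = 1/2722 (A = 1/((1658 - 1194) + 2258) = 1/(464 + 2258) = 1/2722 ≈ 0.00036738)
A - ((c(-23) - 1*(-822)) - 1*1887) = 1/2722 - ((4*(-23) - 1*(-822)) - 1*1887) = 1/2722 - ((-92 + 822) - 1887) = 1/2722 - (730 - 1887) = 1/2722 - 1*(-1157) = 1/2722 + 1157 = 3149355/2722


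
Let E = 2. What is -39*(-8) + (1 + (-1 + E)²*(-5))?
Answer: 308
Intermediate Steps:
-39*(-8) + (1 + (-1 + E)²*(-5)) = -39*(-8) + (1 + (-1 + 2)²*(-5)) = 312 + (1 + 1²*(-5)) = 312 + (1 + 1*(-5)) = 312 + (1 - 5) = 312 - 4 = 308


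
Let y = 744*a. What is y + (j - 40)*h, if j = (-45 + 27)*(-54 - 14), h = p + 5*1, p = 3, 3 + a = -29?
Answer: -14336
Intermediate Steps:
a = -32 (a = -3 - 29 = -32)
y = -23808 (y = 744*(-32) = -23808)
h = 8 (h = 3 + 5*1 = 3 + 5 = 8)
j = 1224 (j = -18*(-68) = 1224)
y + (j - 40)*h = -23808 + (1224 - 40)*8 = -23808 + 1184*8 = -23808 + 9472 = -14336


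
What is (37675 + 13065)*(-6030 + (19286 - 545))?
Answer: 644956140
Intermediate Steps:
(37675 + 13065)*(-6030 + (19286 - 545)) = 50740*(-6030 + 18741) = 50740*12711 = 644956140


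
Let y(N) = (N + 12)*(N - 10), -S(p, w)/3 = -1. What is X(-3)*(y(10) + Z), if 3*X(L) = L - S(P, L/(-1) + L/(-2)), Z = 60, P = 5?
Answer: -120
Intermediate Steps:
S(p, w) = 3 (S(p, w) = -3*(-1) = 3)
y(N) = (-10 + N)*(12 + N) (y(N) = (12 + N)*(-10 + N) = (-10 + N)*(12 + N))
X(L) = -1 + L/3 (X(L) = (L - 1*3)/3 = (L - 3)/3 = (-3 + L)/3 = -1 + L/3)
X(-3)*(y(10) + Z) = (-1 + (1/3)*(-3))*((-120 + 10**2 + 2*10) + 60) = (-1 - 1)*((-120 + 100 + 20) + 60) = -2*(0 + 60) = -2*60 = -120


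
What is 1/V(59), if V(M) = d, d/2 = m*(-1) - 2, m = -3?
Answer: ½ ≈ 0.50000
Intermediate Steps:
d = 2 (d = 2*(-3*(-1) - 2) = 2*(3 - 2) = 2*1 = 2)
V(M) = 2
1/V(59) = 1/2 = ½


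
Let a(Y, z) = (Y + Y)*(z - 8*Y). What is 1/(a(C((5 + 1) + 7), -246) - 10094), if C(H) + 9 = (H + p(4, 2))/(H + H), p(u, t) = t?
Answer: -169/1197368 ≈ -0.00014114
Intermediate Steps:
C(H) = -9 + (2 + H)/(2*H) (C(H) = -9 + (H + 2)/(H + H) = -9 + (2 + H)/((2*H)) = -9 + (2 + H)*(1/(2*H)) = -9 + (2 + H)/(2*H))
a(Y, z) = 2*Y*(z - 8*Y) (a(Y, z) = (2*Y)*(z - 8*Y) = 2*Y*(z - 8*Y))
1/(a(C((5 + 1) + 7), -246) - 10094) = 1/(2*(-17/2 + 1/((5 + 1) + 7))*(-246 - 8*(-17/2 + 1/((5 + 1) + 7))) - 10094) = 1/(2*(-17/2 + 1/(6 + 7))*(-246 - 8*(-17/2 + 1/(6 + 7))) - 10094) = 1/(2*(-17/2 + 1/13)*(-246 - 8*(-17/2 + 1/13)) - 10094) = 1/(2*(-219/26)*(-246 - 8*(-219/26)) - 10094) = 1/(2*(-219/26)*(-246 + 876/13) - 10094) = 1/(2*(-219/26)*(-2322/13) - 10094) = 1/(508518/169 - 10094) = 1/(-1197368/169) = -169/1197368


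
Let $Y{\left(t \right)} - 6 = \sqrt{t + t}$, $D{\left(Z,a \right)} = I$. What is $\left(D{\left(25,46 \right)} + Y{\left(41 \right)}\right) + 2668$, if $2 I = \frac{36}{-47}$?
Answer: $\frac{125660}{47} + \sqrt{82} \approx 2682.7$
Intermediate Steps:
$I = - \frac{18}{47}$ ($I = \frac{36 \frac{1}{-47}}{2} = \frac{36 \left(- \frac{1}{47}\right)}{2} = \frac{1}{2} \left(- \frac{36}{47}\right) = - \frac{18}{47} \approx -0.38298$)
$D{\left(Z,a \right)} = - \frac{18}{47}$
$Y{\left(t \right)} = 6 + \sqrt{2} \sqrt{t}$ ($Y{\left(t \right)} = 6 + \sqrt{t + t} = 6 + \sqrt{2 t} = 6 + \sqrt{2} \sqrt{t}$)
$\left(D{\left(25,46 \right)} + Y{\left(41 \right)}\right) + 2668 = \left(- \frac{18}{47} + \left(6 + \sqrt{2} \sqrt{41}\right)\right) + 2668 = \left(- \frac{18}{47} + \left(6 + \sqrt{82}\right)\right) + 2668 = \left(\frac{264}{47} + \sqrt{82}\right) + 2668 = \frac{125660}{47} + \sqrt{82}$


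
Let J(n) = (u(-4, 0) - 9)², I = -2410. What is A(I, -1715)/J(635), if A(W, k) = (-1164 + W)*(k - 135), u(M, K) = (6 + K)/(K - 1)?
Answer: 264476/9 ≈ 29386.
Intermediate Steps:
u(M, K) = (6 + K)/(-1 + K)
J(n) = 225 (J(n) = ((6 + 0)/(-1 + 0) - 9)² = (6/(-1) - 9)² = (-1*6 - 9)² = (-6 - 9)² = (-15)² = 225)
A(W, k) = (-1164 + W)*(-135 + k)
A(I, -1715)/J(635) = (157140 - 1164*(-1715) - 135*(-2410) - 2410*(-1715))/225 = (157140 + 1996260 + 325350 + 4133150)*(1/225) = 6611900*(1/225) = 264476/9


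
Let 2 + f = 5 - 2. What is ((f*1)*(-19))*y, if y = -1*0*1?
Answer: 0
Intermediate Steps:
f = 1 (f = -2 + (5 - 2) = -2 + 3 = 1)
y = 0 (y = 0*1 = 0)
((f*1)*(-19))*y = ((1*1)*(-19))*0 = (1*(-19))*0 = -19*0 = 0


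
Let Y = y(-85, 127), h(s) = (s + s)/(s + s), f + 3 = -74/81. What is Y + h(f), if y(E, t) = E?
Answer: -84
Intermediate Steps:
f = -317/81 (f = -3 - 74/81 = -317/81 ≈ -3.9136)
h(s) = 1 (h(s) = (2*s)/((2*s)) = (2*s)*(1/(2*s)) = 1)
Y = -85
Y + h(f) = -85 + 1 = -84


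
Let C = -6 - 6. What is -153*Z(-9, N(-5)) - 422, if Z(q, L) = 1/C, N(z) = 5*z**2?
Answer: -1637/4 ≈ -409.25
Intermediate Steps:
C = -12
Z(q, L) = -1/12 (Z(q, L) = 1/(-12) = -1/12)
-153*Z(-9, N(-5)) - 422 = -153*(-1/12) - 422 = 51/4 - 422 = -1637/4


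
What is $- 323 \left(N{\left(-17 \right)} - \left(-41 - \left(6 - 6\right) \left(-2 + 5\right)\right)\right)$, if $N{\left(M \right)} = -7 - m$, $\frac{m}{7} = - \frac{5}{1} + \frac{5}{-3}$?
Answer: $- \frac{78166}{3} \approx -26055.0$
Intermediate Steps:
$m = - \frac{140}{3}$ ($m = 7 \left(- \frac{5}{1} + \frac{5}{-3}\right) = 7 \left(\left(-5\right) 1 + 5 \left(- \frac{1}{3}\right)\right) = 7 \left(-5 - \frac{5}{3}\right) = 7 \left(- \frac{20}{3}\right) = - \frac{140}{3} \approx -46.667$)
$N{\left(M \right)} = \frac{119}{3}$ ($N{\left(M \right)} = -7 - - \frac{140}{3} = -7 + \frac{140}{3} = \frac{119}{3}$)
$- 323 \left(N{\left(-17 \right)} - \left(-41 - \left(6 - 6\right) \left(-2 + 5\right)\right)\right) = - 323 \left(\frac{119}{3} - \left(-41 - \left(6 - 6\right) \left(-2 + 5\right)\right)\right) = - 323 \left(\frac{119}{3} + \left(\left(143 + 0 \cdot 3\right) - 102\right)\right) = - 323 \left(\frac{119}{3} + \left(\left(143 + 0\right) - 102\right)\right) = - 323 \left(\frac{119}{3} + \left(143 - 102\right)\right) = - 323 \left(\frac{119}{3} + 41\right) = \left(-323\right) \frac{242}{3} = - \frac{78166}{3}$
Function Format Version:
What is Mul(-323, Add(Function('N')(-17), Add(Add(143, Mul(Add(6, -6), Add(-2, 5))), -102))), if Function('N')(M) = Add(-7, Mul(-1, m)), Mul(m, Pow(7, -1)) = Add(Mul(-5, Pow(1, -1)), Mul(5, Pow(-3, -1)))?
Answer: Rational(-78166, 3) ≈ -26055.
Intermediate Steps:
m = Rational(-140, 3) (m = Mul(7, Add(Mul(-5, Pow(1, -1)), Mul(5, Pow(-3, -1)))) = Mul(7, Add(Mul(-5, 1), Mul(5, Rational(-1, 3)))) = Mul(7, Add(-5, Rational(-5, 3))) = Mul(7, Rational(-20, 3)) = Rational(-140, 3) ≈ -46.667)
Function('N')(M) = Rational(119, 3) (Function('N')(M) = Add(-7, Mul(-1, Rational(-140, 3))) = Add(-7, Rational(140, 3)) = Rational(119, 3))
Mul(-323, Add(Function('N')(-17), Add(Add(143, Mul(Add(6, -6), Add(-2, 5))), -102))) = Mul(-323, Add(Rational(119, 3), Add(Add(143, Mul(Add(6, -6), Add(-2, 5))), -102))) = Mul(-323, Add(Rational(119, 3), Add(Add(143, Mul(0, 3)), -102))) = Mul(-323, Add(Rational(119, 3), Add(Add(143, 0), -102))) = Mul(-323, Add(Rational(119, 3), Add(143, -102))) = Mul(-323, Add(Rational(119, 3), 41)) = Mul(-323, Rational(242, 3)) = Rational(-78166, 3)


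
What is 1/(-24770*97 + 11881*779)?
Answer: 1/6852609 ≈ 1.4593e-7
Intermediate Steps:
1/(-24770*97 + 11881*779) = 1/(-2402690 + 9255299) = 1/6852609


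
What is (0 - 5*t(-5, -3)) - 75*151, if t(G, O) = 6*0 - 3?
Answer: -11310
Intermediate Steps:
t(G, O) = -3 (t(G, O) = 0 - 3 = -3)
(0 - 5*t(-5, -3)) - 75*151 = (0 - 5*(-3)) - 75*151 = (0 + 15) - 11325 = 15 - 11325 = -11310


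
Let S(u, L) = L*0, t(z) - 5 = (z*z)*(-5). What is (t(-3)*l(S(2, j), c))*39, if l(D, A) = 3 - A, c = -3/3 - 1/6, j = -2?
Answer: -6500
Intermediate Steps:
t(z) = 5 - 5*z**2 (t(z) = 5 + (z*z)*(-5) = 5 + z**2*(-5) = 5 - 5*z**2)
S(u, L) = 0
c = -7/6 (c = -3*1/3 - 1*1/6 = -1 - 1/6 = -7/6 ≈ -1.1667)
(t(-3)*l(S(2, j), c))*39 = ((5 - 5*(-3)**2)*(3 - 1*(-7/6)))*39 = ((5 - 5*9)*(3 + 7/6))*39 = ((5 - 45)*(25/6))*39 = -40*25/6*39 = -500/3*39 = -6500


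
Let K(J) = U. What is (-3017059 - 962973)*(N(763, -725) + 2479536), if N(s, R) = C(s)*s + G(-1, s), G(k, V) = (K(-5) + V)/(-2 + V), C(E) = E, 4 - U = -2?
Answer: -9273308489184768/761 ≈ -1.2186e+13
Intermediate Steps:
U = 6 (U = 4 - 1*(-2) = 4 + 2 = 6)
K(J) = 6
G(k, V) = (6 + V)/(-2 + V)
N(s, R) = s**2 + (6 + s)/(-2 + s) (N(s, R) = s*s + (6 + s)/(-2 + s) = s**2 + (6 + s)/(-2 + s))
(-3017059 - 962973)*(N(763, -725) + 2479536) = (-3017059 - 962973)*((6 + 763 + 763**2*(-2 + 763))/(-2 + 763) + 2479536) = -3980032*((6 + 763 + 582169*761)/761 + 2479536) = -3980032*((6 + 763 + 443030609)/761 + 2479536) = -3980032*((1/761)*443031378 + 2479536) = -3980032*(443031378/761 + 2479536) = -3980032*2329958274/761 = -9273308489184768/761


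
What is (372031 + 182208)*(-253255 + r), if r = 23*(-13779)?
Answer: -316011559108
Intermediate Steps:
r = -316917
(372031 + 182208)*(-253255 + r) = (372031 + 182208)*(-253255 - 316917) = 554239*(-570172) = -316011559108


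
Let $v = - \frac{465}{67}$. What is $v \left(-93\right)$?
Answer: $\frac{43245}{67} \approx 645.45$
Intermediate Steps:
$v = - \frac{465}{67}$ ($v = \left(-465\right) \frac{1}{67} = - \frac{465}{67} \approx -6.9403$)
$v \left(-93\right) = \left(- \frac{465}{67}\right) \left(-93\right) = \frac{43245}{67}$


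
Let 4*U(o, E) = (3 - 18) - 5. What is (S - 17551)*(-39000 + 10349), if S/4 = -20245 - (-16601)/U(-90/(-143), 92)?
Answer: 16017599409/5 ≈ 3.2035e+9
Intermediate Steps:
U(o, E) = -5 (U(o, E) = ((3 - 18) - 5)/4 = (-15 - 5)/4 = (1/4)*(-20) = -5)
S = -471304/5 (S = 4*(-20245 - (-16601)/(-5)) = 4*(-20245 - (-16601)*(-1)/5) = 4*(-20245 - 1*16601/5) = 4*(-20245 - 16601/5) = 4*(-117826/5) = -471304/5 ≈ -94261.)
(S - 17551)*(-39000 + 10349) = (-471304/5 - 17551)*(-39000 + 10349) = -559059/5*(-28651) = 16017599409/5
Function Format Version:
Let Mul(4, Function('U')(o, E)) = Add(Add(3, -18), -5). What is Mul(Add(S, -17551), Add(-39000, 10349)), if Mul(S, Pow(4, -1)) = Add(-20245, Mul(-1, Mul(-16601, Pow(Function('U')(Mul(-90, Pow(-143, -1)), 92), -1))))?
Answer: Rational(16017599409, 5) ≈ 3.2035e+9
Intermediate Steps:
Function('U')(o, E) = -5 (Function('U')(o, E) = Mul(Rational(1, 4), Add(Add(3, -18), -5)) = Mul(Rational(1, 4), Add(-15, -5)) = Mul(Rational(1, 4), -20) = -5)
S = Rational(-471304, 5) (S = Mul(4, Add(-20245, Mul(-1, Mul(-16601, Pow(-5, -1))))) = Mul(4, Add(-20245, Mul(-1, Mul(-16601, Rational(-1, 5))))) = Mul(4, Add(-20245, Mul(-1, Rational(16601, 5)))) = Mul(4, Add(-20245, Rational(-16601, 5))) = Mul(4, Rational(-117826, 5)) = Rational(-471304, 5) ≈ -94261.)
Mul(Add(S, -17551), Add(-39000, 10349)) = Mul(Add(Rational(-471304, 5), -17551), Add(-39000, 10349)) = Mul(Rational(-559059, 5), -28651) = Rational(16017599409, 5)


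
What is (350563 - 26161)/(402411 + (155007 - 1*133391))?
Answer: 324402/424027 ≈ 0.76505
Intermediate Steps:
(350563 - 26161)/(402411 + (155007 - 1*133391)) = 324402/(402411 + (155007 - 133391)) = 324402/(402411 + 21616) = 324402/424027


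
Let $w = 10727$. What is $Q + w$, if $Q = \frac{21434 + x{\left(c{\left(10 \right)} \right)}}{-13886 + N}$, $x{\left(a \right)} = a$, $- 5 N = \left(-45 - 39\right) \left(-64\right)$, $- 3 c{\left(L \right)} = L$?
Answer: $\frac{1203505213}{112209} \approx 10726.0$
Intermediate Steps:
$c{\left(L \right)} = - \frac{L}{3}$
$N = - \frac{5376}{5}$ ($N = - \frac{\left(-45 - 39\right) \left(-64\right)}{5} = - \frac{\left(-84\right) \left(-64\right)}{5} = \left(- \frac{1}{5}\right) 5376 = - \frac{5376}{5} \approx -1075.2$)
$Q = - \frac{160730}{112209}$ ($Q = \frac{21434 - \frac{10}{3}}{-13886 - \frac{5376}{5}} = \frac{21434 - \frac{10}{3}}{- \frac{74806}{5}} = \frac{64292}{3} \left(- \frac{5}{74806}\right) = - \frac{160730}{112209} \approx -1.4324$)
$Q + w = - \frac{160730}{112209} + 10727 = \frac{1203505213}{112209}$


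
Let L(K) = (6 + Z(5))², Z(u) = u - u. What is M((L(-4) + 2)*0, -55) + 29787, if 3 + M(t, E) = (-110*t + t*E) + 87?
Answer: 29871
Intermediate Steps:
Z(u) = 0
L(K) = 36 (L(K) = (6 + 0)² = 6² = 36)
M(t, E) = 84 - 110*t + E*t (M(t, E) = -3 + ((-110*t + t*E) + 87) = -3 + ((-110*t + E*t) + 87) = -3 + (87 - 110*t + E*t) = 84 - 110*t + E*t)
M((L(-4) + 2)*0, -55) + 29787 = (84 - 110*(36 + 2)*0 - 55*(36 + 2)*0) + 29787 = (84 - 4180*0 - 2090*0) + 29787 = (84 - 110*0 - 55*0) + 29787 = (84 + 0 + 0) + 29787 = 84 + 29787 = 29871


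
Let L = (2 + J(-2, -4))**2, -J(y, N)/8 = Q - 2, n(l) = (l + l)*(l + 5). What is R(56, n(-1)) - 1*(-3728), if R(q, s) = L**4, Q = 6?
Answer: 656100003728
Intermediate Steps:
n(l) = 2*l*(5 + l) (n(l) = (2*l)*(5 + l) = 2*l*(5 + l))
J(y, N) = -32 (J(y, N) = -8*(6 - 2) = -8*4 = -32)
L = 900 (L = (2 - 32)**2 = (-30)**2 = 900)
R(q, s) = 656100000000 (R(q, s) = 900**4 = 656100000000)
R(56, n(-1)) - 1*(-3728) = 656100000000 - 1*(-3728) = 656100000000 + 3728 = 656100003728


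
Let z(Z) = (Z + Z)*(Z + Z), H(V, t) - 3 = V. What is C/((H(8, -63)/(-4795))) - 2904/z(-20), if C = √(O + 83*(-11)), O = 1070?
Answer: -363/200 - 4795*√157/11 ≈ -5463.7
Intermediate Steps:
H(V, t) = 3 + V
z(Z) = 4*Z² (z(Z) = (2*Z)*(2*Z) = 4*Z²)
C = √157 (C = √(1070 + 83*(-11)) = √(1070 - 913) = √157 ≈ 12.530)
C/((H(8, -63)/(-4795))) - 2904/z(-20) = √157/(((3 + 8)/(-4795))) - 2904/(4*(-20)²) = √157/((11*(-1/4795))) - 2904/(4*400) = √157/(-11/4795) - 2904/1600 = √157*(-4795/11) - 2904*1/1600 = -4795*√157/11 - 363/200 = -363/200 - 4795*√157/11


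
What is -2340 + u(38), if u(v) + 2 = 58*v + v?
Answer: -100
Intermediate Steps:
u(v) = -2 + 59*v (u(v) = -2 + (58*v + v) = -2 + 59*v)
-2340 + u(38) = -2340 + (-2 + 59*38) = -2340 + (-2 + 2242) = -2340 + 2240 = -100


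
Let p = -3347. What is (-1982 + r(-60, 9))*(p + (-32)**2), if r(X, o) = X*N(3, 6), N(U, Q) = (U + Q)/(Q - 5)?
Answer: 5858606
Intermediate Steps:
N(U, Q) = (Q + U)/(-5 + Q)
r(X, o) = 9*X (r(X, o) = X*((6 + 3)/(-5 + 6)) = X*(9/1) = X*(1*9) = X*9 = 9*X)
(-1982 + r(-60, 9))*(p + (-32)**2) = (-1982 + 9*(-60))*(-3347 + (-32)**2) = (-1982 - 540)*(-3347 + 1024) = -2522*(-2323) = 5858606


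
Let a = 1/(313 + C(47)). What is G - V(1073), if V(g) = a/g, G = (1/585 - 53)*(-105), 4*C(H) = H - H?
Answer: 72888636733/13098111 ≈ 5564.8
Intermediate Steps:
C(H) = 0 (C(H) = (H - H)/4 = (1/4)*0 = 0)
G = 217028/39 (G = (1/585 - 53)*(-105) = -31004/585*(-105) = 217028/39 ≈ 5564.8)
a = 1/313 (a = 1/(313 + 0) = 1/313 ≈ 0.0031949)
V(g) = 1/(313*g)
G - V(1073) = 217028/39 - 1/(313*1073) = 217028/39 - 1*1/335849 = 217028/39 - 1/335849 = 72888636733/13098111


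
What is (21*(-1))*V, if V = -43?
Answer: 903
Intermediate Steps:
(21*(-1))*V = (21*(-1))*(-43) = -21*(-43) = 903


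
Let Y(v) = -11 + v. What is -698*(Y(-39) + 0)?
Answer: 34900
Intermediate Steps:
-698*(Y(-39) + 0) = -698*((-11 - 39) + 0) = -698*(-50 + 0) = -698*(-50) = 34900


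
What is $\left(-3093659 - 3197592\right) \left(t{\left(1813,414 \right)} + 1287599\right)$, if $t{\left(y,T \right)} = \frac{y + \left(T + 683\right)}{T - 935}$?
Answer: $- \frac{4220398719057419}{521} \approx -8.1006 \cdot 10^{12}$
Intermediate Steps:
$t{\left(y,T \right)} = \frac{683 + T + y}{-935 + T}$ ($t{\left(y,T \right)} = \frac{y + \left(683 + T\right)}{-935 + T} = \frac{683 + T + y}{-935 + T}$)
$\left(-3093659 - 3197592\right) \left(t{\left(1813,414 \right)} + 1287599\right) = \left(-3093659 - 3197592\right) \left(\frac{683 + 414 + 1813}{-935 + 414} + 1287599\right) = - 6291251 \left(\frac{1}{-521} \cdot 2910 + 1287599\right) = - 6291251 \left(\left(- \frac{1}{521}\right) 2910 + 1287599\right) = - 6291251 \left(- \frac{2910}{521} + 1287599\right) = \left(-6291251\right) \frac{670836169}{521} = - \frac{4220398719057419}{521}$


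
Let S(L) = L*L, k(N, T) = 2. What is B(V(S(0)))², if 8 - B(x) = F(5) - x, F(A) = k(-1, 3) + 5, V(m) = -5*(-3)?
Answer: 256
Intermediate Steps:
S(L) = L²
V(m) = 15
F(A) = 7 (F(A) = 2 + 5 = 7)
B(x) = 1 + x (B(x) = 8 - (7 - x) = 8 + (-7 + x) = 1 + x)
B(V(S(0)))² = (1 + 15)² = 16² = 256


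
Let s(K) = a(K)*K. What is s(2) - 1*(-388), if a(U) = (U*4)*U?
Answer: 420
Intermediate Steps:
a(U) = 4*U² (a(U) = (4*U)*U = 4*U²)
s(K) = 4*K³ (s(K) = (4*K²)*K = 4*K³)
s(2) - 1*(-388) = 4*2³ - 1*(-388) = 4*8 + 388 = 32 + 388 = 420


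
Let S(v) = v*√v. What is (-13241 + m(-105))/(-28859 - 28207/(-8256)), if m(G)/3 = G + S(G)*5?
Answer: 111918336/238231697 + 13003200*I*√105/238231697 ≈ 0.46979 + 0.5593*I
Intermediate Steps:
S(v) = v^(3/2)
m(G) = 3*G + 15*G^(3/2) (m(G) = 3*(G + G^(3/2)*5) = 3*(G + 5*G^(3/2)) = 3*G + 15*G^(3/2))
(-13241 + m(-105))/(-28859 - 28207/(-8256)) = (-13241 + (3*(-105) + 15*(-105)^(3/2)))/(-28859 - 28207/(-8256)) = (-13241 + (-315 + 15*(-105*I*√105)))/(-28859 - 28207*(-1/8256)) = (-13241 + (-315 - 1575*I*√105))/(-28859 + 28207/8256) = (-13556 - 1575*I*√105)/(-238231697/8256) = (-13556 - 1575*I*√105)*(-8256/238231697) = 111918336/238231697 + 13003200*I*√105/238231697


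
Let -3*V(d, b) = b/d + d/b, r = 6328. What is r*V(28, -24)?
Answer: 38420/9 ≈ 4268.9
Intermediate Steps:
V(d, b) = -b/(3*d) - d/(3*b) (V(d, b) = -(b/d + d/b)/3 = -b/(3*d) - d/(3*b))
r*V(28, -24) = 6328*(-⅓*(-24)/28 - ⅓*28/(-24)) = 6328*(-⅓*(-24)*1/28 - ⅓*28*(-1/24)) = 6328*(2/7 + 7/18) = 6328*(85/126) = 38420/9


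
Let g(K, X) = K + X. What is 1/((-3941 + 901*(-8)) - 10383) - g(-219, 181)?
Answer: 818215/21532 ≈ 38.000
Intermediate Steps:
1/((-3941 + 901*(-8)) - 10383) - g(-219, 181) = 1/((-3941 + 901*(-8)) - 10383) - (-219 + 181) = 1/((-3941 - 7208) - 10383) - 1*(-38) = 1/(-11149 - 10383) + 38 = 1/(-21532) + 38 = -1/21532 + 38 = 818215/21532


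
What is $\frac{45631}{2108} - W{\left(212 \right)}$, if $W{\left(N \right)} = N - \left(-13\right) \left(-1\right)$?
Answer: $- \frac{373861}{2108} \approx -177.35$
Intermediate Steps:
$W{\left(N \right)} = -13 + N$ ($W{\left(N \right)} = N - 13 = -13 + N$)
$\frac{45631}{2108} - W{\left(212 \right)} = \frac{45631}{2108} - \left(-13 + 212\right) = 45631 \cdot \frac{1}{2108} - 199 = \frac{45631}{2108} - 199 = - \frac{373861}{2108}$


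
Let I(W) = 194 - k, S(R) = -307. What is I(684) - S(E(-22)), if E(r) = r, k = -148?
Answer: 649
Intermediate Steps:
I(W) = 342 (I(W) = 194 - 1*(-148) = 194 + 148 = 342)
I(684) - S(E(-22)) = 342 - 1*(-307) = 342 + 307 = 649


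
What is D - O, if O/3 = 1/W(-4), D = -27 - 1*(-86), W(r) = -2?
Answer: 121/2 ≈ 60.500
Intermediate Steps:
D = 59 (D = -27 + 86 = 59)
O = -3/2 (O = 3/(-2) = 3*(-1/2) = -3/2 ≈ -1.5000)
D - O = 59 - 1*(-3/2) = 59 + 3/2 = 121/2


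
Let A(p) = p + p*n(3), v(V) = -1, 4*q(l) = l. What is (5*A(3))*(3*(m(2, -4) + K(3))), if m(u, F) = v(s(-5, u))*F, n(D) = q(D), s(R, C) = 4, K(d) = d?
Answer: 2205/4 ≈ 551.25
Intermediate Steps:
q(l) = l/4
n(D) = D/4
m(u, F) = -F
A(p) = 7*p/4 (A(p) = p + p*((¼)*3) = p + p*(¾) = p + 3*p/4 = 7*p/4)
(5*A(3))*(3*(m(2, -4) + K(3))) = (5*((7/4)*3))*(3*(-1*(-4) + 3)) = (5*(21/4))*(3*(4 + 3)) = 105*(3*7)/4 = (105/4)*21 = 2205/4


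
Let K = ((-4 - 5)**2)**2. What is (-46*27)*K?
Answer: -8148762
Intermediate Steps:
K = 6561 (K = ((-9)**2)**2 = 81**2 = 6561)
(-46*27)*K = -46*27*6561 = -1242*6561 = -8148762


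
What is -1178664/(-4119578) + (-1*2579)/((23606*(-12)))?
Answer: 172253450135/583480549608 ≈ 0.29522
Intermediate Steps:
-1178664/(-4119578) + (-1*2579)/((23606*(-12))) = -1178664*(-1/4119578) - 2579/(-283272) = 589332/2059789 - 2579*(-1/283272) = 589332/2059789 + 2579/283272 = 172253450135/583480549608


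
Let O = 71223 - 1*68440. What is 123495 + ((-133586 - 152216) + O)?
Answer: -159524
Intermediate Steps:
O = 2783 (O = 71223 - 68440 = 2783)
123495 + ((-133586 - 152216) + O) = 123495 + ((-133586 - 152216) + 2783) = 123495 + (-285802 + 2783) = 123495 - 283019 = -159524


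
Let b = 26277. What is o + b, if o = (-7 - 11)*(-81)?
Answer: 27735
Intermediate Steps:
o = 1458 (o = -18*(-81) = 1458)
o + b = 1458 + 26277 = 27735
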